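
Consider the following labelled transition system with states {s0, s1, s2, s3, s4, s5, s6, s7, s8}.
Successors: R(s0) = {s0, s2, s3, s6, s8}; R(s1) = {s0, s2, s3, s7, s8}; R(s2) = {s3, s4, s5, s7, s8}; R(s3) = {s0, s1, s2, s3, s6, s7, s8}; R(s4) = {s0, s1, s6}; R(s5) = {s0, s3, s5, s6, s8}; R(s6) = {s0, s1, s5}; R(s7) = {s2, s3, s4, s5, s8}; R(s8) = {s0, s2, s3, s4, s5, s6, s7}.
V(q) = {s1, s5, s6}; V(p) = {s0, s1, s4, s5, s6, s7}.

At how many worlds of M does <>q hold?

8

Let φ = <>q. Evaluate φ at each world:
  s0 (successors {s0, s2, s3, s6, s8}): φ is true.
  s1 (successors {s0, s2, s3, s7, s8}): φ is false.
  s2 (successors {s3, s4, s5, s7, s8}): φ is true.
  s3 (successors {s0, s1, s2, s3, s6, s7, s8}): φ is true.
  s4 (successors {s0, s1, s6}): φ is true.
  s5 (successors {s0, s3, s5, s6, s8}): φ is true.
  s6 (successors {s0, s1, s5}): φ is true.
  s7 (successors {s2, s3, s4, s5, s8}): φ is true.
  s8 (successors {s0, s2, s3, s4, s5, s6, s7}): φ is true.
For instance, at s2:
  At s2: <>q requires q at some successor in {s3, s4, s5, s7, s8}.
    q holds at s5, so <>q is true at s2.
Satisfying worlds: {s0, s2, s3, s4, s5, s6, s7, s8}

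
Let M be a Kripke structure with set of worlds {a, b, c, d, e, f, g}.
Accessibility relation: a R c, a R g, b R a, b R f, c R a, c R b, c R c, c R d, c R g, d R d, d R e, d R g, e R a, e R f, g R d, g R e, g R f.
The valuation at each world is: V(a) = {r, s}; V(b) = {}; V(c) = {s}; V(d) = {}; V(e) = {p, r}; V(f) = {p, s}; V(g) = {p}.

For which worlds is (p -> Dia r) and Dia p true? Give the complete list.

Let φ = (p -> Dia r) and Dia p. Evaluate φ at each world:
  a (successors {c, g}): φ is true.
  b (successors {a, f}): φ is true.
  c (successors {a, b, c, d, g}): φ is true.
  d (successors {d, e, g}): φ is true.
  e (successors {a, f}): φ is true.
  f (successors ∅): φ is false.
  g (successors {d, e, f}): φ is true.
For instance, at d:
  At d: p -> Dia r is true, Dia p is true, so (p -> Dia r) and Dia p is true.
    At d: p is false, Dia r is true, so p -> Dia r is true.
      At d: Dia r requires r at some successor in {d, e, g}.
        r holds at e, so Dia r is true at d.
    At d: Dia p requires p at some successor in {d, e, g}.
      p holds at e, so Dia p is true at d.
Satisfying worlds: {a, b, c, d, e, g}

a, b, c, d, e, g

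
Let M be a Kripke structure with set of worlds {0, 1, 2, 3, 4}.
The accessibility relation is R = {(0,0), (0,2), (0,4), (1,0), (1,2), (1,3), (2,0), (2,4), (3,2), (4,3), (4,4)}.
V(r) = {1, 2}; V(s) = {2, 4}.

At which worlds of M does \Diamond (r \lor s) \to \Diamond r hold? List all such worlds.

Let φ = \Diamond (r \lor s) \to \Diamond r. Evaluate φ at each world:
  0 (successors {0, 2, 4}): φ is true.
  1 (successors {0, 2, 3}): φ is true.
  2 (successors {0, 4}): φ is false.
  3 (successors {2}): φ is true.
  4 (successors {3, 4}): φ is false.
For instance, at 2:
  At 2: \Diamond (r \lor s) is true, \Diamond r is false, so \Diamond (r \lor s) \to \Diamond r is false.
    At 2: \Diamond (r \lor s) requires r \lor s at some successor in {0, 4}.
      r \lor s holds at 4, so \Diamond (r \lor s) is true at 2.
    At 2: \Diamond r requires r at some successor in {0, 4}.
      At 0: r is false.
      At 4: r is false.
    So \Diamond r is false at 2.
Satisfying worlds: {0, 1, 3}

0, 1, 3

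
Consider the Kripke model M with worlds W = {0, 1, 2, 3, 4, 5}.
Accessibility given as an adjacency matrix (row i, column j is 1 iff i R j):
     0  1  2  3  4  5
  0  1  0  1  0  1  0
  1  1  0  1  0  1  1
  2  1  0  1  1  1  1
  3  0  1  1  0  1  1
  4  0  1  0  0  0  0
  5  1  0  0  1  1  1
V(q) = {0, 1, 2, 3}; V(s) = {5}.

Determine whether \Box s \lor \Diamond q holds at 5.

Recall that \Box ψ holds at a world iff ψ holds at every accessible world, and \Diamond ψ holds iff ψ holds at some accessible world.
At 5: \Box s is false, \Diamond q is true, so \Box s \lor \Diamond q is true.
  At 5: \Box s requires s at every successor {0, 3, 4, 5}.
    s fails at 0, so \Box s is false at 5.
  At 5: \Diamond q requires q at some successor in {0, 3, 4, 5}.
    q holds at 0, so \Diamond q is true at 5.

Yes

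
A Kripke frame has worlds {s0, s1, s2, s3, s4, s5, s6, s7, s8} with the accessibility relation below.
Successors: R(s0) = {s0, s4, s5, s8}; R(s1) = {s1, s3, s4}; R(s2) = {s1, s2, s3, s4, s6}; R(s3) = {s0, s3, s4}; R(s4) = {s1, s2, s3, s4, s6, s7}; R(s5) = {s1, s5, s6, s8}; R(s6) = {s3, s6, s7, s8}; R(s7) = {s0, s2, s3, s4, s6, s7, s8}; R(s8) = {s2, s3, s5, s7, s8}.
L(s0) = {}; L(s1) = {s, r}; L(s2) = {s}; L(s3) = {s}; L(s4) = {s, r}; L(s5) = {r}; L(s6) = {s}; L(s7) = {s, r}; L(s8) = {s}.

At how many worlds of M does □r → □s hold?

Recall that □ψ holds at a world iff ψ holds at every accessible world, and ◇ψ holds iff ψ holds at some accessible world.
Let φ = □r → □s. Evaluate φ at each world:
  s0 (successors {s0, s4, s5, s8}): φ is true.
  s1 (successors {s1, s3, s4}): φ is true.
  s2 (successors {s1, s2, s3, s4, s6}): φ is true.
  s3 (successors {s0, s3, s4}): φ is true.
  s4 (successors {s1, s2, s3, s4, s6, s7}): φ is true.
  s5 (successors {s1, s5, s6, s8}): φ is true.
  s6 (successors {s3, s6, s7, s8}): φ is true.
  s7 (successors {s0, s2, s3, s4, s6, s7, s8}): φ is true.
  s8 (successors {s2, s3, s5, s7, s8}): φ is true.
For instance, at s8:
  At s8: □r is false, □s is false, so □r → □s is true.
    At s8: □r requires r at every successor {s2, s3, s5, s7, s8}.
      r fails at s2, so □r is false at s8.
    At s8: □s requires s at every successor {s2, s3, s5, s7, s8}.
      s fails at s5, so □s is false at s8.
Satisfying worlds: {s0, s1, s2, s3, s4, s5, s6, s7, s8}

9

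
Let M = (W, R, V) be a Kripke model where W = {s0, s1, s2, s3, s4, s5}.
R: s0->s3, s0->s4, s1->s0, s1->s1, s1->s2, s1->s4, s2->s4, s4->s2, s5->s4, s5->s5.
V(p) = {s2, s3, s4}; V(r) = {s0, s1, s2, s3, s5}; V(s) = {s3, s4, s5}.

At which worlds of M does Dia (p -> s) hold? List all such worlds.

Recall that Dia ψ holds at a world iff ψ holds at some accessible world.
Let φ = Dia (p -> s). Evaluate φ at each world:
  s0 (successors {s3, s4}): φ is true.
  s1 (successors {s0, s1, s2, s4}): φ is true.
  s2 (successors {s4}): φ is true.
  s3 (successors ∅): φ is false.
  s4 (successors {s2}): φ is false.
  s5 (successors {s4, s5}): φ is true.
For instance, at s5:
  At s5: Dia (p -> s) requires p -> s at some successor in {s4, s5}.
    p -> s holds at s4, so Dia (p -> s) is true at s5.
Satisfying worlds: {s0, s1, s2, s5}

s0, s1, s2, s5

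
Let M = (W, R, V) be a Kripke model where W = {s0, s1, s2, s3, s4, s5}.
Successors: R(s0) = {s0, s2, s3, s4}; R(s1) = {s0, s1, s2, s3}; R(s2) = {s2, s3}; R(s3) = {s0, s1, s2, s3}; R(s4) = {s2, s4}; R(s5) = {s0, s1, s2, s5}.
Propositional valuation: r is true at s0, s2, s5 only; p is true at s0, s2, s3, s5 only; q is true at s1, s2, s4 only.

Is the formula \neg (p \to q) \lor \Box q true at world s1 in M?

At s1: \neg (p \to q) is false, \Box q is false, so \neg (p \to q) \lor \Box q is false.
  At s1: \Box q requires q at every successor {s0, s1, s2, s3}.
    q fails at s0, so \Box q is false at s1.

No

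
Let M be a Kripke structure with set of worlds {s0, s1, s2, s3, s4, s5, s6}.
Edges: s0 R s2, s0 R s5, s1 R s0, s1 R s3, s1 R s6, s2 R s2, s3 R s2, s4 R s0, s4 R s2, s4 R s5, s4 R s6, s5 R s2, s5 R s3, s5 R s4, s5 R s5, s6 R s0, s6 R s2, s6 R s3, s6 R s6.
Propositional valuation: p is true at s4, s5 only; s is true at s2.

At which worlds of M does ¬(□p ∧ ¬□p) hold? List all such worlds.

s0, s1, s2, s3, s4, s5, s6

Recall that □ψ holds at a world iff ψ holds at every accessible world, and ◇ψ holds iff ψ holds at some accessible world.
Let φ = ¬(□p ∧ ¬□p). Evaluate φ at each world:
  s0 (successors {s2, s5}): φ is true.
  s1 (successors {s0, s3, s6}): φ is true.
  s2 (successors {s2}): φ is true.
  s3 (successors {s2}): φ is true.
  s4 (successors {s0, s2, s5, s6}): φ is true.
  s5 (successors {s2, s3, s4, s5}): φ is true.
  s6 (successors {s0, s2, s3, s6}): φ is true.
For instance, at s5:
  At s5: □p ∧ ¬□p is false, so ¬(□p ∧ ¬□p) is true.
    At s5: □p is false, ¬□p is true, so □p ∧ ¬□p is false.
      At s5: □p requires p at every successor {s2, s3, s4, s5}.
        p fails at s2, so □p is false at s5.
      At s5: □p is false, so ¬□p is true.
Satisfying worlds: {s0, s1, s2, s3, s4, s5, s6}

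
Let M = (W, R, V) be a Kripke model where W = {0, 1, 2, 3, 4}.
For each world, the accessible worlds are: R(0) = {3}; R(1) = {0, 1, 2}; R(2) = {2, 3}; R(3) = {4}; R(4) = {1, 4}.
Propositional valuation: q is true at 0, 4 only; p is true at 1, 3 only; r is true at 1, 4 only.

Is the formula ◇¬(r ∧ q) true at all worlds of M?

Let φ = ◇¬(r ∧ q). Evaluate φ at each world:
  0 (successors {3}): φ is true.
  1 (successors {0, 1, 2}): φ is true.
  2 (successors {2, 3}): φ is true.
  3 (successors {4}): φ is false.
  4 (successors {1, 4}): φ is true.
Detail at 3 (counterexample):
  At 3: ◇¬(r ∧ q) requires ¬(r ∧ q) at some successor in {4}.
    At 4: ¬(r ∧ q) is false.
  So ◇¬(r ∧ q) is false at 3.

No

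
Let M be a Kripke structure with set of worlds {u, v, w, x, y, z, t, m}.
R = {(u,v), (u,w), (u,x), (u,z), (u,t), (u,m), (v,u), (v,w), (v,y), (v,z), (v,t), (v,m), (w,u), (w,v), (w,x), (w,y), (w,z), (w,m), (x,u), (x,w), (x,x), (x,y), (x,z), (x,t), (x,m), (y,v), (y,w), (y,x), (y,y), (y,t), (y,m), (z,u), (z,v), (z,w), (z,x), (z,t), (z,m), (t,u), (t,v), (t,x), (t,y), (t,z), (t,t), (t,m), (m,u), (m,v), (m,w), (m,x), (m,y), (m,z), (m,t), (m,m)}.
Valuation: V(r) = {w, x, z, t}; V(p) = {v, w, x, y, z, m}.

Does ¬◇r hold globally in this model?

Let φ = ¬◇r. Evaluate φ at each world:
  u (successors {v, w, x, z, t, m}): φ is false.
  v (successors {u, w, y, z, t, m}): φ is false.
  w (successors {u, v, x, y, z, m}): φ is false.
  x (successors {u, w, x, y, z, t, m}): φ is false.
  y (successors {v, w, x, y, t, m}): φ is false.
  z (successors {u, v, w, x, t, m}): φ is false.
  t (successors {u, v, x, y, z, t, m}): φ is false.
  m (successors {u, v, w, x, y, z, t, m}): φ is false.
Detail at u (counterexample):
  At u: ◇r is true, so ¬◇r is false.
    At u: ◇r requires r at some successor in {v, w, x, z, t, m}.
      r holds at w, so ◇r is true at u.

No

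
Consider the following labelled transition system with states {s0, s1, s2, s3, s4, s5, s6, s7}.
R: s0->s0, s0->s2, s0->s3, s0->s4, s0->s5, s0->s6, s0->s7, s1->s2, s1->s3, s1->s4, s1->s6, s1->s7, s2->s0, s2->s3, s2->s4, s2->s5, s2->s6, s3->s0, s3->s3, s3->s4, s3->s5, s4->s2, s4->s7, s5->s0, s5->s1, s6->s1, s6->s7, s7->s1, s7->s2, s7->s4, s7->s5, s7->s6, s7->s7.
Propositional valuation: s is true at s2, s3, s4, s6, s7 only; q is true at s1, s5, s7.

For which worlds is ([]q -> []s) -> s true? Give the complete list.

s2, s3, s4, s6, s7

Recall that []ψ holds at a world iff ψ holds at every accessible world, and <>ψ holds iff ψ holds at some accessible world.
Let φ = ([]q -> []s) -> s. Evaluate φ at each world:
  s0 (successors {s0, s2, s3, s4, s5, s6, s7}): φ is false.
  s1 (successors {s2, s3, s4, s6, s7}): φ is false.
  s2 (successors {s0, s3, s4, s5, s6}): φ is true.
  s3 (successors {s0, s3, s4, s5}): φ is true.
  s4 (successors {s2, s7}): φ is true.
  s5 (successors {s0, s1}): φ is false.
  s6 (successors {s1, s7}): φ is true.
  s7 (successors {s1, s2, s4, s5, s6, s7}): φ is true.
For instance, at s4:
  At s4: []q -> []s is true, s is true, so ([]q -> []s) -> s is true.
    At s4: []q is false, []s is true, so []q -> []s is true.
      At s4: []q requires q at every successor {s2, s7}.
        q fails at s2, so []q is false at s4.
      At s4: []s requires s at every successor {s2, s7}.
        At s2: s is true.
        At s7: s is true.
      So []s is true at s4.
Satisfying worlds: {s2, s3, s4, s6, s7}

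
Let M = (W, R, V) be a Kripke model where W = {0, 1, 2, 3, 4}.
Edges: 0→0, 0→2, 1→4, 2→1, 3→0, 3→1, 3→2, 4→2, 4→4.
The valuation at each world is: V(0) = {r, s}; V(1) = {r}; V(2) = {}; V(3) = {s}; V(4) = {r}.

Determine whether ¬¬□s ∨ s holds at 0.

At 0: ¬¬□s is false, s is true, so ¬¬□s ∨ s is true.
  At 0: ¬□s is true, so ¬¬□s is false.
    At 0: □s is false, so ¬□s is true.
      At 0: □s requires s at every successor {0, 2}.
        s fails at 2, so □s is false at 0.

Yes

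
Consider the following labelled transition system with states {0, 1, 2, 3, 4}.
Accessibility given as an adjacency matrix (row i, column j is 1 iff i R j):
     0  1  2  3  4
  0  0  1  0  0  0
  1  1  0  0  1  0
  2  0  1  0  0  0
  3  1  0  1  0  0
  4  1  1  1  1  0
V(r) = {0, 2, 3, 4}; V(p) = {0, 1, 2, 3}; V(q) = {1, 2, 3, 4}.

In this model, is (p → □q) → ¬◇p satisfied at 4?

At 4: p → □q is true, ¬◇p is false, so (p → □q) → ¬◇p is false.
  At 4: p is false, □q is false, so p → □q is true.
    At 4: □q requires q at every successor {0, 1, 2, 3}.
      q fails at 0, so □q is false at 4.
  At 4: ◇p is true, so ¬◇p is false.
    At 4: ◇p requires p at some successor in {0, 1, 2, 3}.
      p holds at 0, so ◇p is true at 4.

No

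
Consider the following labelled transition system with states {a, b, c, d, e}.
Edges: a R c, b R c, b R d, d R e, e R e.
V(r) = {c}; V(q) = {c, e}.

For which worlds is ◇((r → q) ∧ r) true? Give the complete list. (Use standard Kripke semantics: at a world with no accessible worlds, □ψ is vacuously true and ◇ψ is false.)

a, b

Let φ = ◇((r → q) ∧ r). Evaluate φ at each world:
  a (successors {c}): φ is true.
  b (successors {c, d}): φ is true.
  c (successors ∅): φ is false.
  d (successors {e}): φ is false.
  e (successors {e}): φ is false.
For instance, at d:
  At d: ◇((r → q) ∧ r) requires (r → q) ∧ r at some successor in {e}.
    At e: (r → q) ∧ r is false.
  So ◇((r → q) ∧ r) is false at d.
Satisfying worlds: {a, b}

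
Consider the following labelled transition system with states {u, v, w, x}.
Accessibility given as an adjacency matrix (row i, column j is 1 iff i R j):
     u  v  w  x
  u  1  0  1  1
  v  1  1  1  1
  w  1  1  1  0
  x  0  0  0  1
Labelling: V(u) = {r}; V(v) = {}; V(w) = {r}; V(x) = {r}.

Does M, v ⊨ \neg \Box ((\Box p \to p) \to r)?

Yes

Recall that \Box ψ holds at a world iff ψ holds at every accessible world, and \Diamond ψ holds iff ψ holds at some accessible world.
At v: \Box ((\Box p \to p) \to r) is false, so \neg \Box ((\Box p \to p) \to r) is true.
  At v: \Box ((\Box p \to p) \to r) requires (\Box p \to p) \to r at every successor {u, v, w, x}.
    (\Box p \to p) \to r fails at v, so \Box ((\Box p \to p) \to r) is false at v.
      At v: \Box p \to p is true, r is false, so (\Box p \to p) \to r is false.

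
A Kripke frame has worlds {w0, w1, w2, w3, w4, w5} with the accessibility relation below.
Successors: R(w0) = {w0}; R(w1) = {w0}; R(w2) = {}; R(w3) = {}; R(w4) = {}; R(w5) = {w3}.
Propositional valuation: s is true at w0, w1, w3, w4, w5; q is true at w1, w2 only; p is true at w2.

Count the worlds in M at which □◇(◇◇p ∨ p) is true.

Let φ = □◇(◇◇p ∨ p). Evaluate φ at each world:
  w0 (successors {w0}): φ is false.
  w1 (successors {w0}): φ is false.
  w2 (successors ∅): φ is true.
  w3 (successors ∅): φ is true.
  w4 (successors ∅): φ is true.
  w5 (successors {w3}): φ is false.
For instance, at w1:
  At w1: □◇(◇◇p ∨ p) requires ◇(◇◇p ∨ p) at every successor {w0}.
    ◇(◇◇p ∨ p) fails at w0, so □◇(◇◇p ∨ p) is false at w1.
      At w0: ◇(◇◇p ∨ p) requires ◇◇p ∨ p at some successor in {w0}.
        At w0: ◇◇p ∨ p is false.
      So ◇(◇◇p ∨ p) is false at w0.
Satisfying worlds: {w2, w3, w4}

3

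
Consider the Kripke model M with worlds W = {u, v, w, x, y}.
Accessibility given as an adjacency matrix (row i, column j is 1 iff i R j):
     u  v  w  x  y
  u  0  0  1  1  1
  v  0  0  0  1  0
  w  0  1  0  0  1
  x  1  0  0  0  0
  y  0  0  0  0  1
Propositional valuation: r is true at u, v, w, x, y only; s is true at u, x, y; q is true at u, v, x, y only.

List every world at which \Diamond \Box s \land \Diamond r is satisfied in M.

u, v, w, y

Let φ = \Diamond \Box s \land \Diamond r. Evaluate φ at each world:
  u (successors {w, x, y}): φ is true.
  v (successors {x}): φ is true.
  w (successors {v, y}): φ is true.
  x (successors {u}): φ is false.
  y (successors {y}): φ is true.
For instance, at u:
  At u: \Diamond \Box s is true, \Diamond r is true, so \Diamond \Box s \land \Diamond r is true.
    At u: \Diamond \Box s requires \Box s at some successor in {w, x, y}.
      \Box s holds at x, so \Diamond \Box s is true at u.
    At u: \Diamond r requires r at some successor in {w, x, y}.
      r holds at w, so \Diamond r is true at u.
Satisfying worlds: {u, v, w, y}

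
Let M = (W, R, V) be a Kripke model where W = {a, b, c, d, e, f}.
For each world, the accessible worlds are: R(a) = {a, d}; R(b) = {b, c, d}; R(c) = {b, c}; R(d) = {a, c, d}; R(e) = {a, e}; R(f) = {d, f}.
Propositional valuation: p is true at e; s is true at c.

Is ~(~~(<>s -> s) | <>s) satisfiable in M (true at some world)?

No

Let φ = ~(~~(<>s -> s) | <>s). Evaluate φ at each world:
  a (successors {a, d}): φ is false.
  b (successors {b, c, d}): φ is false.
  c (successors {b, c}): φ is false.
  d (successors {a, c, d}): φ is false.
  e (successors {a, e}): φ is false.
  f (successors {d, f}): φ is false.
For instance, at b:
  At b: ~~(<>s -> s) | <>s is true, so ~(~~(<>s -> s) | <>s) is false.
    At b: ~~(<>s -> s) is false, <>s is true, so ~~(<>s -> s) | <>s is true.
      At b: ~(<>s -> s) is true, so ~~(<>s -> s) is false.
      At b: <>s requires s at some successor in {b, c, d}.
        s holds at c, so <>s is true at b.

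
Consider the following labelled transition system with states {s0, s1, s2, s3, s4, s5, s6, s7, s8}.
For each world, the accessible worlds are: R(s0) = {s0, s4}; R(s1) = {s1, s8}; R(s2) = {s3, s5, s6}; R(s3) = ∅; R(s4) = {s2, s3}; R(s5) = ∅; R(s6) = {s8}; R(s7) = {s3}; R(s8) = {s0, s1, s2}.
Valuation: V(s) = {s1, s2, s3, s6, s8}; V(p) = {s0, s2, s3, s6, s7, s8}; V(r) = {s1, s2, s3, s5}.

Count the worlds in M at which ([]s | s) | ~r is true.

9

Let φ = ([]s | s) | ~r. Evaluate φ at each world:
  s0 (successors {s0, s4}): φ is true.
  s1 (successors {s1, s8}): φ is true.
  s2 (successors {s3, s5, s6}): φ is true.
  s3 (successors ∅): φ is true.
  s4 (successors {s2, s3}): φ is true.
  s5 (successors ∅): φ is true.
  s6 (successors {s8}): φ is true.
  s7 (successors {s3}): φ is true.
  s8 (successors {s0, s1, s2}): φ is true.
For instance, at s1:
  At s1: []s | s is true, ~r is false, so ([]s | s) | ~r is true.
    At s1: []s is true, s is true, so []s | s is true.
      At s1: []s requires s at every successor {s1, s8}.
        At s1: s is true.
        At s8: s is true.
      So []s is true at s1.
Satisfying worlds: {s0, s1, s2, s3, s4, s5, s6, s7, s8}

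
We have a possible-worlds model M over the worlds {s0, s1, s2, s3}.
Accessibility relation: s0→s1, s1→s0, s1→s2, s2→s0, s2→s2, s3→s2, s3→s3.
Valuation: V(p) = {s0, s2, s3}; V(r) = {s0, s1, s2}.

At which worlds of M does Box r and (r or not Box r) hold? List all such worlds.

s0, s1, s2

Let φ = Box r and (r or not Box r). Evaluate φ at each world:
  s0 (successors {s1}): φ is true.
  s1 (successors {s0, s2}): φ is true.
  s2 (successors {s0, s2}): φ is true.
  s3 (successors {s2, s3}): φ is false.
For instance, at s3:
  At s3: Box r is false, r or not Box r is true, so Box r and (r or not Box r) is false.
    At s3: Box r requires r at every successor {s2, s3}.
      r fails at s3, so Box r is false at s3.
    At s3: r is false, not Box r is true, so r or not Box r is true.
      At s3: Box r is false, so not Box r is true.
Satisfying worlds: {s0, s1, s2}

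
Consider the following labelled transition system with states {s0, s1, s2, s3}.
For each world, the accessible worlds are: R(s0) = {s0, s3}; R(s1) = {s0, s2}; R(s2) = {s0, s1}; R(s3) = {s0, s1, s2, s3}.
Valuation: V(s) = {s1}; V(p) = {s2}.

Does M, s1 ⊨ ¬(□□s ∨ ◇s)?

Yes

At s1: □□s ∨ ◇s is false, so ¬(□□s ∨ ◇s) is true.
  At s1: □□s is false, ◇s is false, so □□s ∨ ◇s is false.
    At s1: □□s requires □s at every successor {s0, s2}.
      □s fails at s0, so □□s is false at s1.
    At s1: ◇s requires s at some successor in {s0, s2}.
      At s0: s is false.
      At s2: s is false.
    So ◇s is false at s1.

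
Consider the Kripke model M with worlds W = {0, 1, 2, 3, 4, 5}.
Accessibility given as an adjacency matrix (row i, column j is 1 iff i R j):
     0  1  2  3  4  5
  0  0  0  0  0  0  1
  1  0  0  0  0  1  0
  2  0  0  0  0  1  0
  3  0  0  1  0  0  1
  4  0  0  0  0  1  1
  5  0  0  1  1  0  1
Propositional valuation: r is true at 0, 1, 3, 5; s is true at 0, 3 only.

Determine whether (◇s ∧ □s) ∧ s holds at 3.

At 3: ◇s ∧ □s is false, s is true, so (◇s ∧ □s) ∧ s is false.
  At 3: ◇s is false, □s is false, so ◇s ∧ □s is false.
    At 3: ◇s requires s at some successor in {2, 5}.
      At 2: s is false.
      At 5: s is false.
    So ◇s is false at 3.
    At 3: □s requires s at every successor {2, 5}.
      s fails at 2, so □s is false at 3.

No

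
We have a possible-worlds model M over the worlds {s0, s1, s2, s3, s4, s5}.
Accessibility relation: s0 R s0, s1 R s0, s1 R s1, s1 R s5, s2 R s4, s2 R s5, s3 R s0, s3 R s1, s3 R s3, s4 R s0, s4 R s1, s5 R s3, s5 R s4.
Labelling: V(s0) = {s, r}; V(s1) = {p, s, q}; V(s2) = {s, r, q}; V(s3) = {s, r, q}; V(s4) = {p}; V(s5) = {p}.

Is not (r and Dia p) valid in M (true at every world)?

Let φ = not (r and Dia p). Evaluate φ at each world:
  s0 (successors {s0}): φ is true.
  s1 (successors {s0, s1, s5}): φ is true.
  s2 (successors {s4, s5}): φ is false.
  s3 (successors {s0, s1, s3}): φ is false.
  s4 (successors {s0, s1}): φ is true.
  s5 (successors {s3, s4}): φ is true.
Detail at s2 (counterexample):
  At s2: r and Dia p is true, so not (r and Dia p) is false.
    At s2: r is true, Dia p is true, so r and Dia p is true.
      At s2: Dia p requires p at some successor in {s4, s5}.
        p holds at s4, so Dia p is true at s2.

No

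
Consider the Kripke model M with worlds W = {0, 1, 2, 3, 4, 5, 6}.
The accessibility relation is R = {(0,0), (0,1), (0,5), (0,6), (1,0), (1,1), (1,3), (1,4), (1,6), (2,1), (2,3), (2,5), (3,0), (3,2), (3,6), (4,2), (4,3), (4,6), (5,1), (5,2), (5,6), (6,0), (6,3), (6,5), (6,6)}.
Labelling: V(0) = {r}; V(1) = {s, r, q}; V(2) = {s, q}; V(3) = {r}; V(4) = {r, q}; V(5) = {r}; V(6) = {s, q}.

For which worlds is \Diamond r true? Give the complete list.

Let φ = \Diamond r. Evaluate φ at each world:
  0 (successors {0, 1, 5, 6}): φ is true.
  1 (successors {0, 1, 3, 4, 6}): φ is true.
  2 (successors {1, 3, 5}): φ is true.
  3 (successors {0, 2, 6}): φ is true.
  4 (successors {2, 3, 6}): φ is true.
  5 (successors {1, 2, 6}): φ is true.
  6 (successors {0, 3, 5, 6}): φ is true.
For instance, at 5:
  At 5: \Diamond r requires r at some successor in {1, 2, 6}.
    r holds at 1, so \Diamond r is true at 5.
Satisfying worlds: {0, 1, 2, 3, 4, 5, 6}

0, 1, 2, 3, 4, 5, 6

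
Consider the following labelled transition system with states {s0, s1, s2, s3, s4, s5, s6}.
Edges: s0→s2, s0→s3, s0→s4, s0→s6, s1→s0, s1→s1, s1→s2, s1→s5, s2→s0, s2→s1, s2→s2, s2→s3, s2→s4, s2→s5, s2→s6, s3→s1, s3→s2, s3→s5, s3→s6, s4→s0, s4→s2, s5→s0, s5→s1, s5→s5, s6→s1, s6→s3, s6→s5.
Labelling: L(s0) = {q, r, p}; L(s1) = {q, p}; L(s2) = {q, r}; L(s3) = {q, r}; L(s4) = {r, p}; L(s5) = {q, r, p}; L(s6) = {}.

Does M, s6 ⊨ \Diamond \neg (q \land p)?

Yes

At s6: \Diamond \neg (q \land p) requires \neg (q \land p) at some successor in {s1, s3, s5}.
  \neg (q \land p) holds at s3, so \Diamond \neg (q \land p) is true at s6.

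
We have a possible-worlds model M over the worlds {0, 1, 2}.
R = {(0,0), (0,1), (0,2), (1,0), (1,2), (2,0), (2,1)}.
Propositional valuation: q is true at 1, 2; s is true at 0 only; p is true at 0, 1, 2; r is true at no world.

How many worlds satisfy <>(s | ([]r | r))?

Recall that []ψ holds at a world iff ψ holds at every accessible world, and <>ψ holds iff ψ holds at some accessible world.
Let φ = <>(s | ([]r | r)). Evaluate φ at each world:
  0 (successors {0, 1, 2}): φ is true.
  1 (successors {0, 2}): φ is true.
  2 (successors {0, 1}): φ is true.
For instance, at 2:
  At 2: <>(s | ([]r | r)) requires s | ([]r | r) at some successor in {0, 1}.
    s | ([]r | r) holds at 0, so <>(s | ([]r | r)) is true at 2.
      At 0: s is true, []r | r is false, so s | ([]r | r) is true.
Satisfying worlds: {0, 1, 2}

3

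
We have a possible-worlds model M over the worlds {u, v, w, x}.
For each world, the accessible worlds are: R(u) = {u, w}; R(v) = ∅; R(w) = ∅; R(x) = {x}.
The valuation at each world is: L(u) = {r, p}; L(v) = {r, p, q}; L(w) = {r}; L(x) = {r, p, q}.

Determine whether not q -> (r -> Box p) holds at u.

At u: not q is true, r -> Box p is false, so not q -> (r -> Box p) is false.
  At u: r is true, Box p is false, so r -> Box p is false.
    At u: Box p requires p at every successor {u, w}.
      p fails at w, so Box p is false at u.

No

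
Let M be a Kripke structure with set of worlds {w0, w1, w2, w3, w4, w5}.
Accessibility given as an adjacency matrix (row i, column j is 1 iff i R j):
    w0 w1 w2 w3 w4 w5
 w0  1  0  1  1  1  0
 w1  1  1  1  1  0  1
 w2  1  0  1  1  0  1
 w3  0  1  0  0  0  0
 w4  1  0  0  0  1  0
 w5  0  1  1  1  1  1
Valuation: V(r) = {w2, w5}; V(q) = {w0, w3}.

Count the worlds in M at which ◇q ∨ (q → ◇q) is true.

Recall that ◇ψ holds at a world iff ψ holds at some accessible world.
Let φ = ◇q ∨ (q → ◇q). Evaluate φ at each world:
  w0 (successors {w0, w2, w3, w4}): φ is true.
  w1 (successors {w0, w1, w2, w3, w5}): φ is true.
  w2 (successors {w0, w2, w3, w5}): φ is true.
  w3 (successors {w1}): φ is false.
  w4 (successors {w0, w4}): φ is true.
  w5 (successors {w1, w2, w3, w4, w5}): φ is true.
For instance, at w2:
  At w2: ◇q is true, q → ◇q is true, so ◇q ∨ (q → ◇q) is true.
    At w2: ◇q requires q at some successor in {w0, w2, w3, w5}.
      q holds at w0, so ◇q is true at w2.
    At w2: q is false, ◇q is true, so q → ◇q is true.
      At w2: ◇q requires q at some successor in {w0, w2, w3, w5}.
        q holds at w0, so ◇q is true at w2.
Satisfying worlds: {w0, w1, w2, w4, w5}

5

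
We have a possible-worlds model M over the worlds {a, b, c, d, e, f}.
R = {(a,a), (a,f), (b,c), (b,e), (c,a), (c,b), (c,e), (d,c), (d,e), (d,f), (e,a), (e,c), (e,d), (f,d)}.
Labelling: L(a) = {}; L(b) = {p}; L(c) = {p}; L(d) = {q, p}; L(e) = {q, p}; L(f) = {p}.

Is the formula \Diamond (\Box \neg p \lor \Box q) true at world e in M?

Recall that \Box ψ holds at a world iff ψ holds at every accessible world, and \Diamond ψ holds iff ψ holds at some accessible world.
At e: \Diamond (\Box \neg p \lor \Box q) requires \Box \neg p \lor \Box q at some successor in {a, c, d}.
  At a: \Box \neg p \lor \Box q is false.
  At c: \Box \neg p \lor \Box q is false.
  At d: \Box \neg p \lor \Box q is false.
So \Diamond (\Box \neg p \lor \Box q) is false at e.

No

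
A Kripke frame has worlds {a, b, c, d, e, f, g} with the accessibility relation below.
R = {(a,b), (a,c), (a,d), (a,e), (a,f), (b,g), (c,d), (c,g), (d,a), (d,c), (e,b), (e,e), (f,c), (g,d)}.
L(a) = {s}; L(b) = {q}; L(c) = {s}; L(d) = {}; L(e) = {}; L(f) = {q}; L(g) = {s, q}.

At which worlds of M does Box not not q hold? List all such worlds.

Let φ = Box not not q. Evaluate φ at each world:
  a (successors {b, c, d, e, f}): φ is false.
  b (successors {g}): φ is true.
  c (successors {d, g}): φ is false.
  d (successors {a, c}): φ is false.
  e (successors {b, e}): φ is false.
  f (successors {c}): φ is false.
  g (successors {d}): φ is false.
For instance, at a:
  At a: Box not not q requires not not q at every successor {b, c, d, e, f}.
    not not q fails at c, so Box not not q is false at a.
Satisfying worlds: {b}

b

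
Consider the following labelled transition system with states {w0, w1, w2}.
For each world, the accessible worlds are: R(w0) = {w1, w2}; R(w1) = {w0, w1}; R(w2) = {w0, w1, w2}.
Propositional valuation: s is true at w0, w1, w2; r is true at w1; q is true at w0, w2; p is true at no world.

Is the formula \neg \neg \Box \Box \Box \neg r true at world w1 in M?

At w1: \neg \Box \Box \Box \neg r is true, so \neg \neg \Box \Box \Box \neg r is false.
  At w1: \Box \Box \Box \neg r is false, so \neg \Box \Box \Box \neg r is true.
    At w1: \Box \Box \Box \neg r requires \Box \Box \neg r at every successor {w0, w1}.
      \Box \Box \neg r fails at w0, so \Box \Box \Box \neg r is false at w1.

No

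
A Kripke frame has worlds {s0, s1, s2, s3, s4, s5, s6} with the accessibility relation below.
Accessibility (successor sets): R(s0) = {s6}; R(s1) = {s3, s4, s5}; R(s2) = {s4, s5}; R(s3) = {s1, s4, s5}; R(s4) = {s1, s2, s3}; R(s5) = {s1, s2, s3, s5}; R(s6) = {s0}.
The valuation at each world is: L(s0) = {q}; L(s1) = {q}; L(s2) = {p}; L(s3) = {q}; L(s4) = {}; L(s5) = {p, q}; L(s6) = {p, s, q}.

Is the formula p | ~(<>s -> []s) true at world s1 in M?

No

At s1: p is false, ~(<>s -> []s) is false, so p | ~(<>s -> []s) is false.
  At s1: <>s -> []s is true, so ~(<>s -> []s) is false.
    At s1: <>s is false, []s is false, so <>s -> []s is true.
      At s1: <>s requires s at some successor in {s3, s4, s5}.
        At s3: s is false.
        At s4: s is false.
        At s5: s is false.
      So <>s is false at s1.
      At s1: []s requires s at every successor {s3, s4, s5}.
        s fails at s3, so []s is false at s1.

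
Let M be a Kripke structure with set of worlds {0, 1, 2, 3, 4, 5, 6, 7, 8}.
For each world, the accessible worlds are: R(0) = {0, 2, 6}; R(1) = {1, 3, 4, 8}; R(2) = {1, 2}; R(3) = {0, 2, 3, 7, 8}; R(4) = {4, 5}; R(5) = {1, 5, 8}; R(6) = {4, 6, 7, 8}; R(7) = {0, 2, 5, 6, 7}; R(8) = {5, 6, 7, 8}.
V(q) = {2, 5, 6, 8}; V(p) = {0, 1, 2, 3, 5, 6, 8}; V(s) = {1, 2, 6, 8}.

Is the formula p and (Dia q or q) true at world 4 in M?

At 4: p is false, Dia q or q is true, so p and (Dia q or q) is false.
  At 4: Dia q is true, q is false, so Dia q or q is true.
    At 4: Dia q requires q at some successor in {4, 5}.
      q holds at 5, so Dia q is true at 4.

No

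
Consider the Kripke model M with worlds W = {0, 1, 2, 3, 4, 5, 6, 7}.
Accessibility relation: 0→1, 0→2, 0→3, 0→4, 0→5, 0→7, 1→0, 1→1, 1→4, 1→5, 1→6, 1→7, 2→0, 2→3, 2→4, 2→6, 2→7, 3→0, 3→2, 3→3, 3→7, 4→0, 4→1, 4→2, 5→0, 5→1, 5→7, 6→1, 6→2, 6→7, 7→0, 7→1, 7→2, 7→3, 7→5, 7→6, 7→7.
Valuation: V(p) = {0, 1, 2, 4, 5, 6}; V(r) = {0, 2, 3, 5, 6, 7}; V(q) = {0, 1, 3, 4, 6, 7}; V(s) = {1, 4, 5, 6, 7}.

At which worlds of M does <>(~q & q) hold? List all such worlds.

Let φ = <>(~q & q). Evaluate φ at each world:
  0 (successors {1, 2, 3, 4, 5, 7}): φ is false.
  1 (successors {0, 1, 4, 5, 6, 7}): φ is false.
  2 (successors {0, 3, 4, 6, 7}): φ is false.
  3 (successors {0, 2, 3, 7}): φ is false.
  4 (successors {0, 1, 2}): φ is false.
  5 (successors {0, 1, 7}): φ is false.
  6 (successors {1, 2, 7}): φ is false.
  7 (successors {0, 1, 2, 3, 5, 6, 7}): φ is false.
For instance, at 2:
  At 2: <>(~q & q) requires ~q & q at some successor in {0, 3, 4, 6, 7}.
    At 0: ~q & q is false.
    At 3: ~q & q is false.
    At 4: ~q & q is false.
    At 6: ~q & q is false.
    At 7: ~q & q is false.
  So <>(~q & q) is false at 2.
Satisfying worlds: none.

none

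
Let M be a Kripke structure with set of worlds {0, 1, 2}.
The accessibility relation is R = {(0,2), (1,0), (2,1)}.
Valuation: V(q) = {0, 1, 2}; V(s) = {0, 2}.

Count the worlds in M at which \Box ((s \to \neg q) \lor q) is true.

3

Let φ = \Box ((s \to \neg q) \lor q). Evaluate φ at each world:
  0 (successors {2}): φ is true.
  1 (successors {0}): φ is true.
  2 (successors {1}): φ is true.
For instance, at 2:
  At 2: \Box ((s \to \neg q) \lor q) requires (s \to \neg q) \lor q at every successor {1}.
    At 1: (s \to \neg q) \lor q is true.
  So \Box ((s \to \neg q) \lor q) is true at 2.
Satisfying worlds: {0, 1, 2}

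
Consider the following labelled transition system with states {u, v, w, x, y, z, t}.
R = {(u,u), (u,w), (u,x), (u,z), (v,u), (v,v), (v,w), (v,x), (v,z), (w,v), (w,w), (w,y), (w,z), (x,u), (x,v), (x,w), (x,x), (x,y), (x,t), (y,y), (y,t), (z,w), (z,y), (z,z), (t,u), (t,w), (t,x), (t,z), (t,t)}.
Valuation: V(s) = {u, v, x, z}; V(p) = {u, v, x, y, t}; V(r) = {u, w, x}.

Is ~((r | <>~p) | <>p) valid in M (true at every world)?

No

Let φ = ~((r | <>~p) | <>p). Evaluate φ at each world:
  u (successors {u, w, x, z}): φ is false.
  v (successors {u, v, w, x, z}): φ is false.
  w (successors {v, w, y, z}): φ is false.
  x (successors {u, v, w, x, y, t}): φ is false.
  y (successors {y, t}): φ is false.
  z (successors {w, y, z}): φ is false.
  t (successors {u, w, x, z, t}): φ is false.
Detail at u (counterexample):
  At u: (r | <>~p) | <>p is true, so ~((r | <>~p) | <>p) is false.
    At u: r | <>~p is true, <>p is true, so (r | <>~p) | <>p is true.
      At u: r is true, <>~p is true, so r | <>~p is true.
      At u: <>p requires p at some successor in {u, w, x, z}.
        p holds at u, so <>p is true at u.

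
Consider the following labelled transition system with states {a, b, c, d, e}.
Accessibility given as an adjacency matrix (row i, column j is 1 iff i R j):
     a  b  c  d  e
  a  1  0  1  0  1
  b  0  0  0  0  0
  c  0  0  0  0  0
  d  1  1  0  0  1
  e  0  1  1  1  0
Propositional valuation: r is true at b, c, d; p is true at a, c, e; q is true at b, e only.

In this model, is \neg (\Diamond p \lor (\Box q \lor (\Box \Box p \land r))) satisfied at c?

No

At c: \Diamond p \lor (\Box q \lor (\Box \Box p \land r)) is true, so \neg (\Diamond p \lor (\Box q \lor (\Box \Box p \land r))) is false.
  At c: \Diamond p is false, \Box q \lor (\Box \Box p \land r) is true, so \Diamond p \lor (\Box q \lor (\Box \Box p \land r)) is true.
    At c: no accessible worlds, so \Diamond p is false.
    At c: \Box q is true, \Box \Box p \land r is true, so \Box q \lor (\Box \Box p \land r) is true.
      At c: no accessible worlds, so \Box q holds vacuously.
      At c: \Box \Box p is true, r is true, so \Box \Box p \land r is true.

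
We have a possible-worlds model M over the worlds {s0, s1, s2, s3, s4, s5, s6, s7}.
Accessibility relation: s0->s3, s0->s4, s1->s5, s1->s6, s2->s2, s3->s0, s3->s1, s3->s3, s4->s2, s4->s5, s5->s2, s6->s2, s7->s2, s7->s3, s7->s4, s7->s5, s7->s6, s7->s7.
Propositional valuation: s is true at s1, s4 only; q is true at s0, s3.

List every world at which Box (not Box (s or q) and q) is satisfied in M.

Recall that Box ψ holds at a world iff ψ holds at every accessible world, and Dia ψ holds iff ψ holds at some accessible world.
Let φ = Box (not Box (s or q) and q). Evaluate φ at each world:
  s0 (successors {s3, s4}): φ is false.
  s1 (successors {s5, s6}): φ is false.
  s2 (successors {s2}): φ is false.
  s3 (successors {s0, s1, s3}): φ is false.
  s4 (successors {s2, s5}): φ is false.
  s5 (successors {s2}): φ is false.
  s6 (successors {s2}): φ is false.
  s7 (successors {s2, s3, s4, s5, s6, s7}): φ is false.
For instance, at s0:
  At s0: Box (not Box (s or q) and q) requires not Box (s or q) and q at every successor {s3, s4}.
    not Box (s or q) and q fails at s3, so Box (not Box (s or q) and q) is false at s0.
      At s3: not Box (s or q) is false, q is true, so not Box (s or q) and q is false.
Satisfying worlds: none.

none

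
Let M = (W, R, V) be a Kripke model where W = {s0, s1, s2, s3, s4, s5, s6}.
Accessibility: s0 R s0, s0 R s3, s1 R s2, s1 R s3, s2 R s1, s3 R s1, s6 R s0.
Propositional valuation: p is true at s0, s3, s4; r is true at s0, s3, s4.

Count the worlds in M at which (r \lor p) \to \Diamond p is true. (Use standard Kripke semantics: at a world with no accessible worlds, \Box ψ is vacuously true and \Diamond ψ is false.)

5

Let φ = (r \lor p) \to \Diamond p. Evaluate φ at each world:
  s0 (successors {s0, s3}): φ is true.
  s1 (successors {s2, s3}): φ is true.
  s2 (successors {s1}): φ is true.
  s3 (successors {s1}): φ is false.
  s4 (successors ∅): φ is false.
  s5 (successors ∅): φ is true.
  s6 (successors {s0}): φ is true.
For instance, at s3:
  At s3: r \lor p is true, \Diamond p is false, so (r \lor p) \to \Diamond p is false.
    At s3: \Diamond p requires p at some successor in {s1}.
      At s1: p is false.
    So \Diamond p is false at s3.
Satisfying worlds: {s0, s1, s2, s5, s6}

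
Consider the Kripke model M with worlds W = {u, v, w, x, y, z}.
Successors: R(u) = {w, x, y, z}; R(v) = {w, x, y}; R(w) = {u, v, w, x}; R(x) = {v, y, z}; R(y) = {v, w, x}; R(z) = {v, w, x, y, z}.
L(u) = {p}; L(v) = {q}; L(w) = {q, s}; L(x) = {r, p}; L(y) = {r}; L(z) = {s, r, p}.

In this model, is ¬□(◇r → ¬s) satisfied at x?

At x: □(◇r → ¬s) is false, so ¬□(◇r → ¬s) is true.
  At x: □(◇r → ¬s) requires ◇r → ¬s at every successor {v, y, z}.
    ◇r → ¬s fails at z, so □(◇r → ¬s) is false at x.
      At z: ◇r is true, ¬s is false, so ◇r → ¬s is false.

Yes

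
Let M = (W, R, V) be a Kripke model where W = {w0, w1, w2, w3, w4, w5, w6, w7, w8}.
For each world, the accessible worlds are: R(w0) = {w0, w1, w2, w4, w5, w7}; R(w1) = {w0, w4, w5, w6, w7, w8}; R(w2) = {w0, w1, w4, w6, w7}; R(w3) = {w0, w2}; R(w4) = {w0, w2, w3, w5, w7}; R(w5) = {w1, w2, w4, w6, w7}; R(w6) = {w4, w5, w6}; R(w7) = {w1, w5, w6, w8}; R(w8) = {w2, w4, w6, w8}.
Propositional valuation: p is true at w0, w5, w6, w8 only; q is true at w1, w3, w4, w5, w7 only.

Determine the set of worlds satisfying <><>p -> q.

w1, w3, w4, w5, w7

Let φ = <><>p -> q. Evaluate φ at each world:
  w0 (successors {w0, w1, w2, w4, w5, w7}): φ is false.
  w1 (successors {w0, w4, w5, w6, w7, w8}): φ is true.
  w2 (successors {w0, w1, w4, w6, w7}): φ is false.
  w3 (successors {w0, w2}): φ is true.
  w4 (successors {w0, w2, w3, w5, w7}): φ is true.
  w5 (successors {w1, w2, w4, w6, w7}): φ is true.
  w6 (successors {w4, w5, w6}): φ is false.
  w7 (successors {w1, w5, w6, w8}): φ is true.
  w8 (successors {w2, w4, w6, w8}): φ is false.
For instance, at w6:
  At w6: <><>p is true, q is false, so <><>p -> q is false.
    At w6: <><>p requires <>p at some successor in {w4, w5, w6}.
      <>p holds at w4, so <><>p is true at w6.
Satisfying worlds: {w1, w3, w4, w5, w7}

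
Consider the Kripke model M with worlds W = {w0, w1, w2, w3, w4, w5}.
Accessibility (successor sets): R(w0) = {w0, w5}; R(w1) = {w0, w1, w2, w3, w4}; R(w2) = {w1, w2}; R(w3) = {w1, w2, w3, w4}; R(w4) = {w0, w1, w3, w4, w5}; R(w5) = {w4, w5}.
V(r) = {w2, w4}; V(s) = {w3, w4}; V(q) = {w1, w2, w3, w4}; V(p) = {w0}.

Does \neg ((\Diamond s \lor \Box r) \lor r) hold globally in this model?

No

Recall that \Box ψ holds at a world iff ψ holds at every accessible world, and \Diamond ψ holds iff ψ holds at some accessible world.
Let φ = \neg ((\Diamond s \lor \Box r) \lor r). Evaluate φ at each world:
  w0 (successors {w0, w5}): φ is true.
  w1 (successors {w0, w1, w2, w3, w4}): φ is false.
  w2 (successors {w1, w2}): φ is false.
  w3 (successors {w1, w2, w3, w4}): φ is false.
  w4 (successors {w0, w1, w3, w4, w5}): φ is false.
  w5 (successors {w4, w5}): φ is false.
Detail at w1 (counterexample):
  At w1: (\Diamond s \lor \Box r) \lor r is true, so \neg ((\Diamond s \lor \Box r) \lor r) is false.
    At w1: \Diamond s \lor \Box r is true, r is false, so (\Diamond s \lor \Box r) \lor r is true.
      At w1: \Diamond s is true, \Box r is false, so \Diamond s \lor \Box r is true.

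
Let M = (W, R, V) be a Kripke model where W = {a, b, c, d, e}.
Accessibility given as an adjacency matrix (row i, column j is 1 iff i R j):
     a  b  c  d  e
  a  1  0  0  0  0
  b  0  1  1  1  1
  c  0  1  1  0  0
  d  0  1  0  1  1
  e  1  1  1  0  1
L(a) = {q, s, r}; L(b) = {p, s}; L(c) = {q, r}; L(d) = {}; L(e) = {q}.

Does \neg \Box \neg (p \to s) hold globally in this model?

Yes

Let φ = \neg \Box \neg (p \to s). Evaluate φ at each world:
  a (successors {a}): φ is true.
  b (successors {b, c, d, e}): φ is true.
  c (successors {b, c}): φ is true.
  d (successors {b, d, e}): φ is true.
  e (successors {a, b, c, e}): φ is true.
For instance, at b:
  At b: \Box \neg (p \to s) is false, so \neg \Box \neg (p \to s) is true.
    At b: \Box \neg (p \to s) requires \neg (p \to s) at every successor {b, c, d, e}.
      \neg (p \to s) fails at b, so \Box \neg (p \to s) is false at b.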